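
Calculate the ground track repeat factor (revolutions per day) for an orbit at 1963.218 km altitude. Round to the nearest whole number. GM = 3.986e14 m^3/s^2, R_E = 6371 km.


r = 8.334218e+06 m
T = 2*pi*sqrt(r^3/mu) = 7571.9634 s = 126.1994 min
revs/day = 1440 / 126.1994 = 11.4105
Rounded: 11 revolutions per day

11 revolutions per day


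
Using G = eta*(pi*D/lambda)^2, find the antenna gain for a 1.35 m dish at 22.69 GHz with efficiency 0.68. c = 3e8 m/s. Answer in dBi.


lambda = c/f = 3e8 / 2.269e+10 = 0.01322168 m
G = eta*(pi*D/lambda)^2 = 0.68*(pi*1.35/0.01322168)^2
G = 69968.5184 (linear)
G = 10*log10(69968.5184) = 48.4490 dBi

48.4490 dBi


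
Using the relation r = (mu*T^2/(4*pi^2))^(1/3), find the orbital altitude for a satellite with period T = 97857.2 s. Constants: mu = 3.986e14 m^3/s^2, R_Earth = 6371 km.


T = 97857.2 s
r = (mu*T^2/(4*pi^2))^(1/3) = (3.986e14 * 97857.2^2 / (4*pi^2))^(1/3)
r = 4.589736e+07 m = 45897.3604 km
alt = r - R_E = 45897.3604 - 6371 = 39526.3604 km

39526.3604 km


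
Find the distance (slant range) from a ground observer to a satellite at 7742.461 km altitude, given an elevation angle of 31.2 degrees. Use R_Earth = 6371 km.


h = 7742.461 km, el = 31.2 deg
d = -R_E*sin(el) + sqrt((R_E*sin(el))^2 + 2*R_E*h + h^2)
d = -6371.0000*sin(0.5445427) + sqrt((6371.0000*0.518027)^2 + 2*6371.0000*7742.461 + 7742.461^2)
d = 9718.5766 km

9718.5766 km


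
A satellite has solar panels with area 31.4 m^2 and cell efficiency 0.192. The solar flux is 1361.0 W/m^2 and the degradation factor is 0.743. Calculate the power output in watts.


P = area * eta * S * degradation
P = 31.4 * 0.192 * 1361.0 * 0.743
P = 6096.4612 W

6096.4612 W


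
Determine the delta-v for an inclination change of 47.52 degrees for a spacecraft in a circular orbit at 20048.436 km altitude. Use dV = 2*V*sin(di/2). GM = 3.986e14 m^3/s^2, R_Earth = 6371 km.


r = 26419.4360 km = 2.6419436e+07 m
V = sqrt(mu/r) = 3884.2473 m/s
di = 47.52 deg = 0.8293805 rad
dV = 2*V*sin(di/2) = 2*3884.2473*sin(0.4146902)
dV = 3129.9765 m/s = 3.1300 km/s

3.1300 km/s


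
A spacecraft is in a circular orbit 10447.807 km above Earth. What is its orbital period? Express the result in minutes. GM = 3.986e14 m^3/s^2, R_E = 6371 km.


r = 16818.8070 km = 1.6818807e+07 m
T = 2*pi*sqrt(r^3/mu) = 2*pi*sqrt(4.7575741e+21 / 3.986e14)
T = 21707.2097 s = 361.7868 min

361.7868 minutes


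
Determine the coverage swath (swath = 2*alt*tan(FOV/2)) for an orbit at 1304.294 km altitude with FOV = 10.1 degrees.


FOV = 10.1 deg = 0.1762783 rad
swath = 2 * alt * tan(FOV/2) = 2 * 1304.294 * tan(0.08813913)
swath = 2 * 1304.294 * 0.08836808
swath = 230.5159 km

230.5159 km


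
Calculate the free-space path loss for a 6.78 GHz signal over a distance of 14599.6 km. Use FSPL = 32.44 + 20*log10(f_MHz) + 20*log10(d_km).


f = 6.78 GHz = 6780.0000 MHz
d = 14599.6 km
FSPL = 32.44 + 20*log10(6780.0000) + 20*log10(14599.6)
FSPL = 32.44 + 76.6246 + 83.2868
FSPL = 192.3514 dB

192.3514 dB


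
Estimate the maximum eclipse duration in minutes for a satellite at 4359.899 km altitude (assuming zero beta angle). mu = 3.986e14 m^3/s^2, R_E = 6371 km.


r = 10730.8990 km
T = 184.3801 min
Eclipse fraction = arcsin(R_E/r)/pi = arcsin(6371.0000/10730.8990)/pi
= arcsin(0.5937061)/pi = 0.2023358
Eclipse duration = 0.2023358 * 184.3801 = 37.3067 min

37.3067 minutes


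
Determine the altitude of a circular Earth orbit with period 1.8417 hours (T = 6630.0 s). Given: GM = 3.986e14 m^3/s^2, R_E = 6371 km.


T = 6630.0 s
r = (mu*T^2/(4*pi^2))^(1/3) = (3.986e14 * 6630.0^2 / (4*pi^2))^(1/3)
r = 7.6278394e+06 m = 7627.8394 km
alt = r - R_E = 7627.8394 - 6371 = 1256.8394 km

1256.8394 km


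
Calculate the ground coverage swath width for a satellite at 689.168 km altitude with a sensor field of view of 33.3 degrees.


FOV = 33.3 deg = 0.5811946 rad
swath = 2 * alt * tan(FOV/2) = 2 * 689.168 * tan(0.2905973)
swath = 2 * 689.168 * 0.2990634
swath = 412.2099 km

412.2099 km


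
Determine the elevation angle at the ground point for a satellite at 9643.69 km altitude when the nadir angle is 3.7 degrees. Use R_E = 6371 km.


r = R_E + alt = 16014.6900 km
Law of sines in the satellite / Earth-center / ground-point triangle:
  sin(nadir)/R_E = sin(90 + el)/r  =>  cos(el) = (r/R_E)*sin(nadir)
cos(el) = (16014.6900 / 6371.0000) * sin(3.7 deg) = 0.1622139
el = arccos(0.1622139) = 80.6646 deg
(Earth-central angle = 90 - nadir - el = 5.6354 deg)

80.6646 degrees


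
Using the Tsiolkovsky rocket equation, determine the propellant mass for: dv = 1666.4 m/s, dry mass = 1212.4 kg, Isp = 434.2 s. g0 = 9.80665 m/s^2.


ve = Isp * g0 = 434.2 * 9.80665 = 4258.047430 m/s
mass ratio = exp(dv/ve) = exp(1666.4/4258.047430) = 1.47898063
m_prop = m_dry * (mr - 1) = 1212.4 * (1.47898063 - 1)
m_prop = 580.7161 kg

580.7161 kg


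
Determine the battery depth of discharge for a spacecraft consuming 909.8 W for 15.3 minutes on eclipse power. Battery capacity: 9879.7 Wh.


E_used = P * t / 60 = 909.8 * 15.3 / 60 = 231.9990 Wh
DOD = E_used / E_total * 100 = 231.9990 / 9879.7 * 100
DOD = 2.3482 %

2.3482 %


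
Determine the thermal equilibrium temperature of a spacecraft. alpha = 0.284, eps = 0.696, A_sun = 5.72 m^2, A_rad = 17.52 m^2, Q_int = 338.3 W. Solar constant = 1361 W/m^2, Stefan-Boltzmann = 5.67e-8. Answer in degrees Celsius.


Numerator = alpha*S*A_sun + Q_int = 0.284*1361*5.72 + 338.3 = 2549.2173 W
Denominator = eps*sigma*A_rad = 0.696*5.67e-8*17.52 = 6.9139526e-07 W/K^4
T^4 = 3.6870621e+09 K^4
T = 246.4167 K = -26.7333 C

-26.7333 degrees Celsius


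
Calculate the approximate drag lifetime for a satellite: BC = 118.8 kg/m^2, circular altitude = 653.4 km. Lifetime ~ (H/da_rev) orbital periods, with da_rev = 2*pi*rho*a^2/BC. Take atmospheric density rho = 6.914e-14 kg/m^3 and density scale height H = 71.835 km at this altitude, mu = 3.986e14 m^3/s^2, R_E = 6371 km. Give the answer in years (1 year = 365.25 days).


a = R_E + alt = 7024.4000 km = 7.0244e+06 m
da_rev = 2*pi*rho*a^2/BC = 2*pi*6.914e-14*(7.0244e+06)^2/118.8 = 0.180431048 m per revolution
N = H/da_rev = 71835.0000 m / 0.180431048 m = 398129.9274 revolutions
P = 2*pi*sqrt(a^3/mu) = 5859.0212 s
lifetime = N*P = 398129.9274 * 5859.0212 = 2.3326517e+09 s = 26998.2836 days
years = 26998.2836 / 365.25 = 73.9173 years

73.9173 years


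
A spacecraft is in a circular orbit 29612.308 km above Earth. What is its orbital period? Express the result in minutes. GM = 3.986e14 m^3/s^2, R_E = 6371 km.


r = 35983.3080 km = 3.5983308e+07 m
T = 2*pi*sqrt(r^3/mu) = 2*pi*sqrt(4.6591132e+22 / 3.986e14)
T = 67930.1933 s = 1132.1699 min

1132.1699 minutes


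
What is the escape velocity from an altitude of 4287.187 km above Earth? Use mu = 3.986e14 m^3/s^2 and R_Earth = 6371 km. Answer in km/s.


r = 6371.0 + 4287.187 = 10658.1870 km = 1.0658187e+07 m
v_esc = sqrt(2*mu/r) = sqrt(2*3.986e14 / 1.0658187e+07)
v_esc = 8648.5236 m/s = 8.6485 km/s

8.6485 km/s


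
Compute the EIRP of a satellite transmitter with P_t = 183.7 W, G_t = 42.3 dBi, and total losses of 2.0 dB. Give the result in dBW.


Pt = 183.7 W = 22.6411 dBW
EIRP = Pt_dBW + Gt - losses = 22.6411 + 42.3 - 2.0 = 62.9411 dBW

62.9411 dBW


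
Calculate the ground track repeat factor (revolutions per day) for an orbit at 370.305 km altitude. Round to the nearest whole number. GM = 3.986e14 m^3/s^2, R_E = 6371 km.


r = 6.741305e+06 m
T = 2*pi*sqrt(r^3/mu) = 5508.4218 s = 91.8070 min
revs/day = 1440 / 91.8070 = 15.6851
Rounded: 16 revolutions per day

16 revolutions per day


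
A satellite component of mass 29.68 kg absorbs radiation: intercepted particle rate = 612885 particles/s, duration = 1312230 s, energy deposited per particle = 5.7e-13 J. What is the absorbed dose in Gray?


Total energy deposited = rate * time * E_per
  = 612885 * 1312230 * 5.7e-13 = 0.4584203 J
Dose = E_total / mass = 0.4584203 / 29.68
Dose = 0.01544543 Gy

0.0154 Gy


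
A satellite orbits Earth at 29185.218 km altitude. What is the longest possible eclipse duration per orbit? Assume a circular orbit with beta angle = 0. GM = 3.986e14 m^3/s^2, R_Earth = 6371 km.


r = 35556.2180 km
T = 1112.0730 min
Eclipse fraction = arcsin(R_E/r)/pi = arcsin(6371.0000/35556.2180)/pi
= arcsin(0.179181)/pi = 0.05734478
Eclipse duration = 0.05734478 * 1112.0730 = 63.7716 min

63.7716 minutes


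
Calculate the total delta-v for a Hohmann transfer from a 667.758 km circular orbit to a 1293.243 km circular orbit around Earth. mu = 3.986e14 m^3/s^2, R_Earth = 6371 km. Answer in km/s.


r1 = 7038.7580 km = 7.038758e+06 m
r2 = 7664.2430 km = 7.664243e+06 m
dv1 = sqrt(mu/r1)*(sqrt(2*r2/(r1+r2)) - 1) = 158.3998 m/s
dv2 = sqrt(mu/r2)*(1 - sqrt(2*r1/(r1+r2))) = 155.0634 m/s
total dv = |dv1| + |dv2| = 158.3998 + 155.0634 = 313.4632 m/s = 0.3134632 km/s

0.3135 km/s


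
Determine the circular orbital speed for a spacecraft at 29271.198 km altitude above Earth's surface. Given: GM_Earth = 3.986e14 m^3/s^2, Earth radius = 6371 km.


r = R_E + alt = 6371.0 + 29271.198 = 35642.1980 km = 3.5642198e+07 m
v = sqrt(mu/r) = sqrt(3.986e14 / 3.5642198e+07) = 3344.1551 m/s = 3.3442 km/s

3.3442 km/s


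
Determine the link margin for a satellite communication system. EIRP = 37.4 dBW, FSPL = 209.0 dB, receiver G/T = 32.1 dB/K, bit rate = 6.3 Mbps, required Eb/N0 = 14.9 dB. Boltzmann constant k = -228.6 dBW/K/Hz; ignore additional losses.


C/N0 = EIRP - FSPL + G/T - k = 37.4 - 209.0 + 32.1 - (-228.6)
C/N0 = 89.1000 dB-Hz
R_b = 6.3 Mbps = 6.3e+06 bps -> 10*log10(R_b) = 67.9934 dB-Hz
Eb/N0 = C/N0 - 10*log10(R_b) = 89.1000 - 67.9934 = 21.1066 dB
Margin = Eb/N0 - Eb/N0_req = 21.1066 - 14.9 = 6.2066 dB (link closes)

6.2066 dB


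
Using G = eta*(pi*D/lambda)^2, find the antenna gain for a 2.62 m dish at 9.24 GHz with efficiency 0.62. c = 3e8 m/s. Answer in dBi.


lambda = c/f = 3e8 / 9.24e+09 = 0.03246753 m
G = eta*(pi*D/lambda)^2 = 0.62*(pi*2.62/0.03246753)^2
G = 39846.9836 (linear)
G = 10*log10(39846.9836) = 46.0040 dBi

46.0040 dBi


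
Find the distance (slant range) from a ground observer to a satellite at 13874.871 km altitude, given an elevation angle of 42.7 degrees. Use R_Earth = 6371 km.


h = 13874.871 km, el = 42.7 deg
d = -R_E*sin(el) + sqrt((R_E*sin(el))^2 + 2*R_E*h + h^2)
d = -6371.0000*sin(0.7452556) + sqrt((6371.0000*0.6781597)^2 + 2*6371.0000*13874.871 + 13874.871^2)
d = 15376.4712 km

15376.4712 km


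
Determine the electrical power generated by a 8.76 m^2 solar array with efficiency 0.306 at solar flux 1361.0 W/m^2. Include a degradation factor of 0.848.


P = area * eta * S * degradation
P = 8.76 * 0.306 * 1361.0 * 0.848
P = 3093.7094 W

3093.7094 W


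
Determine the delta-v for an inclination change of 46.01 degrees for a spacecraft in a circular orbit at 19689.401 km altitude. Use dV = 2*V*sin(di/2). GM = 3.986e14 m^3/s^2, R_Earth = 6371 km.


r = 26060.4010 km = 2.6060401e+07 m
V = sqrt(mu/r) = 3910.9125 m/s
di = 46.01 deg = 0.803026 rad
dV = 2*V*sin(di/2) = 2*3910.9125*sin(0.401513)
dV = 3056.8588 m/s = 3.0569 km/s

3.0569 km/s


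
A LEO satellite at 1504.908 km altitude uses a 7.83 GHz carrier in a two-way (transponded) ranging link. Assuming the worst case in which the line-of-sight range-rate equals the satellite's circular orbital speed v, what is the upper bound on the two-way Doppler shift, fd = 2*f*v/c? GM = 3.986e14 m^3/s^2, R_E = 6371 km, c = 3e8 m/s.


r = 7.875908e+06 m
v = sqrt(mu/r) = 7114.0732 m/s (worst-case radial velocity)
f = 7.83 GHz = 7.83e+09 Hz
fd = 2*f*v/c = 2*7.83e+09*7114.0732/3.0e+08
fd = 371354.6214 Hz

371354.6214 Hz


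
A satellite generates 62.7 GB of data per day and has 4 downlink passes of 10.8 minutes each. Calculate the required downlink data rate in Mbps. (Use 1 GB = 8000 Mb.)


total contact time = 4 * 10.8 * 60 = 2592.0000 s
data = 62.7 GB = 501600.0000 Mb
rate = 501600.0000 / 2592.0000 = 193.5185 Mbps

193.5185 Mbps


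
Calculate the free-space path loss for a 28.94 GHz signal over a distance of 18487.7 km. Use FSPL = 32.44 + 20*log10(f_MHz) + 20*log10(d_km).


f = 28.94 GHz = 28940.0000 MHz
d = 18487.7 km
FSPL = 32.44 + 20*log10(28940.0000) + 20*log10(18487.7)
FSPL = 32.44 + 89.2300 + 85.3377
FSPL = 207.0076 dB

207.0076 dB


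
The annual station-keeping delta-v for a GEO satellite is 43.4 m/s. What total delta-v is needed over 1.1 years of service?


dV = rate * years = 43.4 * 1.1
dV = 47.7400 m/s

47.7400 m/s


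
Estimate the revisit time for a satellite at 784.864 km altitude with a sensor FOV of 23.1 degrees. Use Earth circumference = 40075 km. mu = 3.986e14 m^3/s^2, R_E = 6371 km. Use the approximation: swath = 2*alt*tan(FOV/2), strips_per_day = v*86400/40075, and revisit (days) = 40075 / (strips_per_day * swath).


swath = 2*784.864*tan(0.2015855) = 320.7916 km
v = sqrt(mu/r) = 7463.4153 m/s = 7.4634 km/s
strips/day = v*86400/40075 = 7.4634*86400/40075 = 16.0908
coverage/day = strips * swath = 16.0908 * 320.7916 = 5161.7952 km
revisit = 40075 / 5161.7952 = 7.7638 days

7.7638 days


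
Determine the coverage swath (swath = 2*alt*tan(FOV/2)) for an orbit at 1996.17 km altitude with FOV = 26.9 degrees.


FOV = 26.9 deg = 0.4694936 rad
swath = 2 * alt * tan(FOV/2) = 2 * 1996.17 * tan(0.2347468)
swath = 2 * 1996.17 * 0.239156
swath = 954.7920 km

954.7920 km


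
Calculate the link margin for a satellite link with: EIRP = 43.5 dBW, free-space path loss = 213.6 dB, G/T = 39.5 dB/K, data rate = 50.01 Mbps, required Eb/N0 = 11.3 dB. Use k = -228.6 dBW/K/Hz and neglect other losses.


C/N0 = EIRP - FSPL + G/T - k = 43.5 - 213.6 + 39.5 - (-228.6)
C/N0 = 98.0000 dB-Hz
R_b = 50.01 Mbps = 5.001e+07 bps -> 10*log10(R_b) = 76.9906 dB-Hz
Eb/N0 = C/N0 - 10*log10(R_b) = 98.0000 - 76.9906 = 21.0094 dB
Margin = Eb/N0 - Eb/N0_req = 21.0094 - 11.3 = 9.7094 dB (link closes)

9.7094 dB


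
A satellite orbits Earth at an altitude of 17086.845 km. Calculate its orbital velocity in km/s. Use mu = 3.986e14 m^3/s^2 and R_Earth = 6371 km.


r = R_E + alt = 6371.0 + 17086.845 = 23457.8450 km = 2.3457845e+07 m
v = sqrt(mu/r) = sqrt(3.986e14 / 2.3457845e+07) = 4122.1576 m/s = 4.1222 km/s

4.1222 km/s


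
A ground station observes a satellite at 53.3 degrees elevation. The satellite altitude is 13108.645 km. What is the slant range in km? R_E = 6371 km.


h = 13108.645 km, el = 53.3 deg
d = -R_E*sin(el) + sqrt((R_E*sin(el))^2 + 2*R_E*h + h^2)
d = -6371.0000*sin(0.9302605) + sqrt((6371.0000*0.8017756)^2 + 2*6371.0000*13108.645 + 13108.645^2)
d = 13995.8069 km

13995.8069 km


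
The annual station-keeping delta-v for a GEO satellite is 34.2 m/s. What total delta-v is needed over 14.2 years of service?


dV = rate * years = 34.2 * 14.2
dV = 485.6400 m/s

485.6400 m/s


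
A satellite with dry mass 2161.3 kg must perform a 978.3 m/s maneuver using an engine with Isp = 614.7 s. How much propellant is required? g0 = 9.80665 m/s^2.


ve = Isp * g0 = 614.7 * 9.80665 = 6028.147755 m/s
mass ratio = exp(dv/ve) = exp(978.3/6028.147755) = 1.17619971
m_prop = m_dry * (mr - 1) = 2161.3 * (1.17619971 - 1)
m_prop = 380.8204 kg

380.8204 kg


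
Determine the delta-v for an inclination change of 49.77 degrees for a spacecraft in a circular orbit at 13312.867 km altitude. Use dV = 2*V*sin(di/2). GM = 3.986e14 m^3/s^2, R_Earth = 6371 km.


r = 19683.8670 km = 1.9683867e+07 m
V = sqrt(mu/r) = 4500.0096 m/s
di = 49.77 deg = 0.8686504 rad
dV = 2*V*sin(di/2) = 2*4500.0096*sin(0.4343252)
dV = 3787.1931 m/s = 3.7872 km/s

3.7872 km/s


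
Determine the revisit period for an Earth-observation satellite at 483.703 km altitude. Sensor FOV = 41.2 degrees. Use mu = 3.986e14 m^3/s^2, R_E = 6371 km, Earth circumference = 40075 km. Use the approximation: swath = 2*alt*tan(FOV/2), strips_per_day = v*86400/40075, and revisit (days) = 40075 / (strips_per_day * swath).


swath = 2*483.703*tan(0.3595378) = 363.6240 km
v = sqrt(mu/r) = 7625.6054 m/s = 7.6256 km/s
strips/day = v*86400/40075 = 7.6256*86400/40075 = 16.4405
coverage/day = strips * swath = 16.4405 * 363.6240 = 5978.1539 km
revisit = 40075 / 5978.1539 = 6.7036 days

6.7036 days


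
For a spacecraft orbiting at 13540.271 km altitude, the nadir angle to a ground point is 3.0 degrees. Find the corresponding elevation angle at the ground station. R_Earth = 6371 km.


r = R_E + alt = 19911.2710 km
Law of sines in the satellite / Earth-center / ground-point triangle:
  sin(nadir)/R_E = sin(90 + el)/r  =>  cos(el) = (r/R_E)*sin(nadir)
cos(el) = (19911.2710 / 6371.0000) * sin(3.0 deg) = 0.1635654
el = arccos(0.1635654) = 80.5861 deg
(Earth-central angle = 90 - nadir - el = 6.4139 deg)

80.5861 degrees


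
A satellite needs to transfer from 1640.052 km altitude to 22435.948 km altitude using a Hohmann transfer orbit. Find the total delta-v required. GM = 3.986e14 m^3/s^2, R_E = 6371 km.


r1 = 8011.0520 km = 8.011052e+06 m
r2 = 28806.9480 km = 2.8806948e+07 m
dv1 = sqrt(mu/r1)*(sqrt(2*r2/(r1+r2)) - 1) = 1770.0235 m/s
dv2 = sqrt(mu/r2)*(1 - sqrt(2*r1/(r1+r2))) = 1265.9442 m/s
total dv = |dv1| + |dv2| = 1770.0235 + 1265.9442 = 3035.9677 m/s = 3.0360 km/s

3.0360 km/s


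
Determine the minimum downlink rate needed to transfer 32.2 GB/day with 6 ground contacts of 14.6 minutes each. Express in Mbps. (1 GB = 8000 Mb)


total contact time = 6 * 14.6 * 60 = 5256.0000 s
data = 32.2 GB = 257600.0000 Mb
rate = 257600.0000 / 5256.0000 = 49.0107 Mbps

49.0107 Mbps


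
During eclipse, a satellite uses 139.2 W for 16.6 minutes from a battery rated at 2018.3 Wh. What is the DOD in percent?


E_used = P * t / 60 = 139.2 * 16.6 / 60 = 38.5120 Wh
DOD = E_used / E_total * 100 = 38.5120 / 2018.3 * 100
DOD = 1.9081 %

1.9081 %


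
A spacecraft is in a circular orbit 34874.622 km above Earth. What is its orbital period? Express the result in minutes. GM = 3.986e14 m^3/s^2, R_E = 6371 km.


r = 41245.6220 km = 4.1245622e+07 m
T = 2*pi*sqrt(r^3/mu) = 2*pi*sqrt(7.0167107e+22 / 3.986e14)
T = 83363.8968 s = 1389.3983 min

1389.3983 minutes


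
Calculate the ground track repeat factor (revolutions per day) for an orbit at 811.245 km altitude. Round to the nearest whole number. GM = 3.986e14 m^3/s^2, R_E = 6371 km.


r = 7.182245e+06 m
T = 2*pi*sqrt(r^3/mu) = 6057.6133 s = 100.9602 min
revs/day = 1440 / 100.9602 = 14.2630
Rounded: 14 revolutions per day

14 revolutions per day


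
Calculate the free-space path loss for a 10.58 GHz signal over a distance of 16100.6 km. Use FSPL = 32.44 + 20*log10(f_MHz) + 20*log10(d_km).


f = 10.58 GHz = 10580.0000 MHz
d = 16100.6 km
FSPL = 32.44 + 20*log10(10580.0000) + 20*log10(16100.6)
FSPL = 32.44 + 80.4897 + 84.1368
FSPL = 197.0666 dB

197.0666 dB


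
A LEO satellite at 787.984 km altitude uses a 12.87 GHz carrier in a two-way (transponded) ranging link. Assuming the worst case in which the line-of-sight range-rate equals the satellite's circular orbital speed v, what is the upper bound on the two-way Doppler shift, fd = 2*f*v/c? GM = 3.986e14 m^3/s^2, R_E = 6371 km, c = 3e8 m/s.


r = 7.158984e+06 m
v = sqrt(mu/r) = 7461.7888 m/s (worst-case radial velocity)
f = 12.87 GHz = 1.287e+10 Hz
fd = 2*f*v/c = 2*1.287e+10*7461.7888/3.0e+08
fd = 640221.4772 Hz

640221.4772 Hz


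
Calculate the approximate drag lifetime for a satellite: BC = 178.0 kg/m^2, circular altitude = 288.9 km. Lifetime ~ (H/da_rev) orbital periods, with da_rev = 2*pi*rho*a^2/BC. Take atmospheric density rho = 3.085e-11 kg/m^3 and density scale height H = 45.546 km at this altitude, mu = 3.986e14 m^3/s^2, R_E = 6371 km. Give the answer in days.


a = R_E + alt = 6659.9000 km = 6.6599e+06 m
da_rev = 2*pi*rho*a^2/BC = 2*pi*3.085e-11*(6.6599e+06)^2/178.0 = 48.300369 m per revolution
N = H/da_rev = 45546.0000 m / 48.300369 m = 942.9742 revolutions
P = 2*pi*sqrt(a^3/mu) = 5408.9477 s
lifetime = N*P = 942.9742 * 5408.9477 = 5.1004979e+06 s = 59.0335 days

59.0335 days


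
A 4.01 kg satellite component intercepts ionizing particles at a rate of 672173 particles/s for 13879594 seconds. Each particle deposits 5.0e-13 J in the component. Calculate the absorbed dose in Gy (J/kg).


Total energy deposited = rate * time * E_per
  = 672173 * 13879594 * 5.0e-13 = 4.6647 J
Dose = E_total / mass = 4.6647 / 4.01
Dose = 1.1633 Gy

1.1633 Gy


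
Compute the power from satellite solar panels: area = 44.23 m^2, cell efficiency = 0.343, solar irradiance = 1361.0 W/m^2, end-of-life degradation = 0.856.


P = area * eta * S * degradation
P = 44.23 * 0.343 * 1361.0 * 0.856
P = 17674.3296 W

17674.3296 W


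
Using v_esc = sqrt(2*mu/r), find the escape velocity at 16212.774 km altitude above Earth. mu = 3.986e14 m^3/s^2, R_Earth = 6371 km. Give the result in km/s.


r = 6371.0 + 16212.774 = 22583.7740 km = 2.2583774e+07 m
v_esc = sqrt(2*mu/r) = sqrt(2*3.986e14 / 2.2583774e+07)
v_esc = 5941.3534 m/s = 5.9414 km/s

5.9414 km/s


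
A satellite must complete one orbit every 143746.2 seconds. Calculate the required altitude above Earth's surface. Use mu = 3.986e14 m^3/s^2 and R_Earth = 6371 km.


T = 143746.2 s
r = (mu*T^2/(4*pi^2))^(1/3) = (3.986e14 * 143746.2^2 / (4*pi^2))^(1/3)
r = 5.9309387e+07 m = 59309.3869 km
alt = r - R_E = 59309.3869 - 6371 = 52938.3869 km

52938.3869 km


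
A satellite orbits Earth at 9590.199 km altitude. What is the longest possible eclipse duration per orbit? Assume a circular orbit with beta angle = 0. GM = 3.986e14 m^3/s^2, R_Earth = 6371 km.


r = 15961.1990 km
T = 334.4708 min
Eclipse fraction = arcsin(R_E/r)/pi = arcsin(6371.0000/15961.1990)/pi
= arcsin(0.3991555)/pi = 0.1306966
Eclipse duration = 0.1306966 * 334.4708 = 43.7142 min

43.7142 minutes


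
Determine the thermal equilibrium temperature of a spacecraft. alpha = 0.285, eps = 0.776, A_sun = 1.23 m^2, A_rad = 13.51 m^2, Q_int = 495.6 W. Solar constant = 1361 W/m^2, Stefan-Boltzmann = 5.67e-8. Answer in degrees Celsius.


Numerator = alpha*S*A_sun + Q_int = 0.285*1361*1.23 + 495.6 = 972.6986 W
Denominator = eps*sigma*A_rad = 0.776*5.67e-8*13.51 = 5.9442919e-07 W/K^4
T^4 = 1.6363573e+09 K^4
T = 201.1266 K = -72.0234 C

-72.0234 degrees Celsius


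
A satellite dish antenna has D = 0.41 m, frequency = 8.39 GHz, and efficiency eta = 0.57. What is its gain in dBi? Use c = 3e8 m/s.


lambda = c/f = 3e8 / 8.39e+09 = 0.03575685 m
G = eta*(pi*D/lambda)^2 = 0.57*(pi*0.41/0.03575685)^2
G = 739.6457 (linear)
G = 10*log10(739.6457) = 28.6902 dBi

28.6902 dBi


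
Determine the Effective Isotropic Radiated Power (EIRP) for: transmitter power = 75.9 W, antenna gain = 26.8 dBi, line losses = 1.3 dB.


Pt = 75.9 W = 18.8024 dBW
EIRP = Pt_dBW + Gt - losses = 18.8024 + 26.8 - 1.3 = 44.3024 dBW

44.3024 dBW


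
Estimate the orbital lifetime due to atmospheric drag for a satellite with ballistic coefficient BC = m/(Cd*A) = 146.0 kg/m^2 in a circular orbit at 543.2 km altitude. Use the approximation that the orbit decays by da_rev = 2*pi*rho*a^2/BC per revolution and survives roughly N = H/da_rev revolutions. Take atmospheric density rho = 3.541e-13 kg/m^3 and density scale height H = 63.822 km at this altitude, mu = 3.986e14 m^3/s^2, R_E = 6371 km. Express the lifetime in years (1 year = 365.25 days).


a = R_E + alt = 6914.2000 km = 6.9142e+06 m
da_rev = 2*pi*rho*a^2/BC = 2*pi*3.541e-13*(6.9142e+06)^2/146.0 = 0.728512176 m per revolution
N = H/da_rev = 63822.0000 m / 0.728512176 m = 87605.9482 revolutions
P = 2*pi*sqrt(a^3/mu) = 5721.6874 s
lifetime = N*P = 87605.9482 * 5721.6874 = 5.0125385e+08 s = 5801.5492 days
years = 5801.5492 / 365.25 = 15.8838 years

15.8838 years


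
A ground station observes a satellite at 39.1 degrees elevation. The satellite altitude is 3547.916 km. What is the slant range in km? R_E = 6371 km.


h = 3547.916 km, el = 39.1 deg
d = -R_E*sin(el) + sqrt((R_E*sin(el))^2 + 2*R_E*h + h^2)
d = -6371.0000*sin(0.6824237) + sqrt((6371.0000*0.6306758)^2 + 2*6371.0000*3547.916 + 3547.916^2)
d = 4580.7936 km

4580.7936 km


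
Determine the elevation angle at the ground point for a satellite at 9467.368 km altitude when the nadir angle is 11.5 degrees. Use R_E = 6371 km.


r = R_E + alt = 15838.3680 km
Law of sines in the satellite / Earth-center / ground-point triangle:
  sin(nadir)/R_E = sin(90 + el)/r  =>  cos(el) = (r/R_E)*sin(nadir)
cos(el) = (15838.3680 / 6371.0000) * sin(11.5 deg) = 0.4956306
el = arccos(0.4956306) = 60.2887 deg
(Earth-central angle = 90 - nadir - el = 18.2113 deg)

60.2887 degrees


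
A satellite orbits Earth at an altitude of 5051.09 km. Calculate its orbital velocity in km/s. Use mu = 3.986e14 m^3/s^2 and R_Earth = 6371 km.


r = R_E + alt = 6371.0 + 5051.09 = 11422.0900 km = 1.142209e+07 m
v = sqrt(mu/r) = sqrt(3.986e14 / 1.142209e+07) = 5907.3929 m/s = 5.9074 km/s

5.9074 km/s


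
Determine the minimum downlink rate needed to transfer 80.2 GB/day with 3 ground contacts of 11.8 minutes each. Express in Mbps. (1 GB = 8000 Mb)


total contact time = 3 * 11.8 * 60 = 2124.0000 s
data = 80.2 GB = 641600.0000 Mb
rate = 641600.0000 / 2124.0000 = 302.0716 Mbps

302.0716 Mbps


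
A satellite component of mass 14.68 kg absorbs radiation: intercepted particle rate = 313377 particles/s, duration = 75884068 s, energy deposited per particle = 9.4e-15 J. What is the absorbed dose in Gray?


Total energy deposited = rate * time * E_per
  = 313377 * 75884068 * 9.4e-15 = 0.223535 J
Dose = E_total / mass = 0.223535 / 14.68
Dose = 0.01522718 Gy

0.0152 Gy


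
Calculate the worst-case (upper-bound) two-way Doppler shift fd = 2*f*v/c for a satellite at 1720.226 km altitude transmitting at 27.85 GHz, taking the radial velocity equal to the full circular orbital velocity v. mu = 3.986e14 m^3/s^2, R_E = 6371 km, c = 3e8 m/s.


r = 8.091226e+06 m
v = sqrt(mu/r) = 7018.7776 m/s (worst-case radial velocity)
f = 27.85 GHz = 2.785e+10 Hz
fd = 2*f*v/c = 2*2.785e+10*7018.7776/3.0e+08
fd = 1.303153e+06 Hz

1.3032e+06 Hz


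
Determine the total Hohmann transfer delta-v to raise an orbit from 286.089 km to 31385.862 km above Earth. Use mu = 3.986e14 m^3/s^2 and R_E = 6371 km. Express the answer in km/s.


r1 = 6657.0890 km = 6.657089e+06 m
r2 = 37756.8620 km = 3.7756862e+07 m
dv1 = sqrt(mu/r1)*(sqrt(2*r2/(r1+r2)) - 1) = 2351.7740 m/s
dv2 = sqrt(mu/r2)*(1 - sqrt(2*r1/(r1+r2))) = 1470.1889 m/s
total dv = |dv1| + |dv2| = 2351.7740 + 1470.1889 = 3821.9629 m/s = 3.8220 km/s

3.8220 km/s


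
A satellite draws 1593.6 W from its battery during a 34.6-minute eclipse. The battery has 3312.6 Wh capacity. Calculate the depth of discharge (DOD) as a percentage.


E_used = P * t / 60 = 1593.6 * 34.6 / 60 = 918.9760 Wh
DOD = E_used / E_total * 100 = 918.9760 / 3312.6 * 100
DOD = 27.7418 %

27.7418 %


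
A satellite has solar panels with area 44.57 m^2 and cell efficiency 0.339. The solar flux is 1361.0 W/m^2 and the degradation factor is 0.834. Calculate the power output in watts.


P = area * eta * S * degradation
P = 44.57 * 0.339 * 1361.0 * 0.834
P = 17150.0941 W

17150.0941 W


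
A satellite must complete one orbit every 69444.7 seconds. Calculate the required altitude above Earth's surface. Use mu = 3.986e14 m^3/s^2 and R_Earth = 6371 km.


T = 69444.7 s
r = (mu*T^2/(4*pi^2))^(1/3) = (3.986e14 * 69444.7^2 / (4*pi^2))^(1/3)
r = 3.6516173e+07 m = 36516.1731 km
alt = r - R_E = 36516.1731 - 6371 = 30145.1731 km

30145.1731 km


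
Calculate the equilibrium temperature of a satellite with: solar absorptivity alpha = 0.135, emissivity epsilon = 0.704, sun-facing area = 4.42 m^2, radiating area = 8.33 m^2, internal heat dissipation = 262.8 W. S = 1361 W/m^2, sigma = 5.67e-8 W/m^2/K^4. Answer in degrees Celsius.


Numerator = alpha*S*A_sun + Q_int = 0.135*1361*4.42 + 262.8 = 1074.9087 W
Denominator = eps*sigma*A_rad = 0.704*5.67e-8*8.33 = 3.3250694e-07 W/K^4
T^4 = 3.2327406e+09 K^4
T = 238.4475 K = -34.7025 C

-34.7025 degrees Celsius


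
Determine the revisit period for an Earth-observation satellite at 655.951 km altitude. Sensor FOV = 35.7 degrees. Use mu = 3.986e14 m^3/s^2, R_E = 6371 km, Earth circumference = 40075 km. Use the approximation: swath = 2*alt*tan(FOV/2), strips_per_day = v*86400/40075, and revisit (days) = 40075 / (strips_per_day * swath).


swath = 2*655.951*tan(0.3115413) = 422.4689 km
v = sqrt(mu/r) = 7531.5642 m/s = 7.5316 km/s
strips/day = v*86400/40075 = 7.5316*86400/40075 = 16.2377
coverage/day = strips * swath = 16.2377 * 422.4689 = 6859.9367 km
revisit = 40075 / 6859.9367 = 5.8419 days

5.8419 days


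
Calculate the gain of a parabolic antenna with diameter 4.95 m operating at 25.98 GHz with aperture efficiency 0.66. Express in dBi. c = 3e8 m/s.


lambda = c/f = 3e8 / 2.598e+10 = 0.01154734 m
G = eta*(pi*D/lambda)^2 = 0.66*(pi*4.95/0.01154734)^2
G = 1.1969882e+06 (linear)
G = 10*log10(1.1969882e+06) = 60.7809 dBi

60.7809 dBi


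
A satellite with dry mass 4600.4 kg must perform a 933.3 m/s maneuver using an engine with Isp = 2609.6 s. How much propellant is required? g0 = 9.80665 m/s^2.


ve = Isp * g0 = 2609.6 * 9.80665 = 25591.433840 m/s
mass ratio = exp(dv/ve) = exp(933.3/25591.433840) = 1.03714240
m_prop = m_dry * (mr - 1) = 4600.4 * (1.03714240 - 1)
m_prop = 170.8699 kg

170.8699 kg


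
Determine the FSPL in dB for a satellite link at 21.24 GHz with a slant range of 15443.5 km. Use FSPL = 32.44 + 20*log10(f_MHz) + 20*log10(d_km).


f = 21.24 GHz = 21240.0000 MHz
d = 15443.5 km
FSPL = 32.44 + 20*log10(21240.0000) + 20*log10(15443.5)
FSPL = 32.44 + 86.5431 + 83.7749
FSPL = 202.7580 dB

202.7580 dB


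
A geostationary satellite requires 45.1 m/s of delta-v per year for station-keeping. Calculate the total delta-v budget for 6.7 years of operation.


dV = rate * years = 45.1 * 6.7
dV = 302.1700 m/s

302.1700 m/s


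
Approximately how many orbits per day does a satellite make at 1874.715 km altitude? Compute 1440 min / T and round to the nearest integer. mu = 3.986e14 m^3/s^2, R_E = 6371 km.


r = 8.245715e+06 m
T = 2*pi*sqrt(r^3/mu) = 7451.6715 s = 124.1945 min
revs/day = 1440 / 124.1945 = 11.5947
Rounded: 12 revolutions per day

12 revolutions per day


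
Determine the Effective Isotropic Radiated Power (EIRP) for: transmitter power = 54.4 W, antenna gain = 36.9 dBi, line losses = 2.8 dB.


Pt = 54.4 W = 17.3560 dBW
EIRP = Pt_dBW + Gt - losses = 17.3560 + 36.9 - 2.8 = 51.4560 dBW

51.4560 dBW


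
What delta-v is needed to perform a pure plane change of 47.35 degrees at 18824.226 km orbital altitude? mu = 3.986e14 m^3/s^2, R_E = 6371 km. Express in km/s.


r = 25195.2260 km = 2.5195226e+07 m
V = sqrt(mu/r) = 3977.4939 m/s
di = 47.35 deg = 0.8264134 rad
dV = 2*V*sin(di/2) = 2*3977.4939*sin(0.4132067)
dV = 3194.3110 m/s = 3.1943 km/s

3.1943 km/s


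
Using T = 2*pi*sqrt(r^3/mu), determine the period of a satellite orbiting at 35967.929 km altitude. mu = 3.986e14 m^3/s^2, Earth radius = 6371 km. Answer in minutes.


r = 42338.9290 km = 4.2338929e+07 m
T = 2*pi*sqrt(r^3/mu) = 2*pi*sqrt(7.5896125e+22 / 3.986e14)
T = 86700.3844 s = 1445.0064 min

1445.0064 minutes


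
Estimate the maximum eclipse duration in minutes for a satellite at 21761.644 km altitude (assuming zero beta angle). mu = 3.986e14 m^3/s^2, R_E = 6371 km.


r = 28132.6440 km
T = 782.6648 min
Eclipse fraction = arcsin(R_E/r)/pi = arcsin(6371.0000/28132.6440)/pi
= arcsin(0.2264629)/pi = 0.0727162
Eclipse duration = 0.0727162 * 782.6648 = 56.9124 min

56.9124 minutes


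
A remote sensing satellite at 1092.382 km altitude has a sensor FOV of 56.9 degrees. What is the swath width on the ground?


FOV = 56.9 deg = 0.9930923 rad
swath = 2 * alt * tan(FOV/2) = 2 * 1092.382 * tan(0.4965462)
swath = 2 * 1092.382 * 0.5418263
swath = 1183.7626 km

1183.7626 km


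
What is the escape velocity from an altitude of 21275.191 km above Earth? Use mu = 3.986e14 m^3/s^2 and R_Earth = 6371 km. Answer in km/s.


r = 6371.0 + 21275.191 = 27646.1910 km = 2.7646191e+07 m
v_esc = sqrt(2*mu/r) = sqrt(2*3.986e14 / 2.7646191e+07)
v_esc = 5369.8975 m/s = 5.3699 km/s

5.3699 km/s


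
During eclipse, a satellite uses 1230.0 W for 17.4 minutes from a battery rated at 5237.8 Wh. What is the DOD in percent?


E_used = P * t / 60 = 1230.0 * 17.4 / 60 = 356.7000 Wh
DOD = E_used / E_total * 100 = 356.7000 / 5237.8 * 100
DOD = 6.8101 %

6.8101 %


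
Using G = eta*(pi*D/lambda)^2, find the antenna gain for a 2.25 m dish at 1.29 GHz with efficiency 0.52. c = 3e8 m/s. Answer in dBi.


lambda = c/f = 3e8 / 1.29e+09 = 0.2325581 m
G = eta*(pi*D/lambda)^2 = 0.52*(pi*2.25/0.2325581)^2
G = 480.4023 (linear)
G = 10*log10(480.4023) = 26.8161 dBi

26.8161 dBi


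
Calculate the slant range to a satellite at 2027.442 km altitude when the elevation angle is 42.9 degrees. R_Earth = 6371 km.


h = 2027.442 km, el = 42.9 deg
d = -R_E*sin(el) + sqrt((R_E*sin(el))^2 + 2*R_E*h + h^2)
d = -6371.0000*sin(0.7487462) + sqrt((6371.0000*0.6807209)^2 + 2*6371.0000*2027.442 + 2027.442^2)
d = 2645.4372 km

2645.4372 km


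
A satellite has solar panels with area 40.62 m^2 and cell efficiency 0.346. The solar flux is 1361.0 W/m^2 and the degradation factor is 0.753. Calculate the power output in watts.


P = area * eta * S * degradation
P = 40.62 * 0.346 * 1361.0 * 0.753
P = 14403.5359 W

14403.5359 W


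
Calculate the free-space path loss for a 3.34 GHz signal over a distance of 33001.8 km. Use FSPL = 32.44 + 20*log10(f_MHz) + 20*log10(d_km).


f = 3.34 GHz = 3340.0000 MHz
d = 33001.8 km
FSPL = 32.44 + 20*log10(3340.0000) + 20*log10(33001.8)
FSPL = 32.44 + 70.4749 + 90.3708
FSPL = 193.2857 dB

193.2857 dB


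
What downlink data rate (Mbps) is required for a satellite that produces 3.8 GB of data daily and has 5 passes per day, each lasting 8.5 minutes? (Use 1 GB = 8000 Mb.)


total contact time = 5 * 8.5 * 60 = 2550.0000 s
data = 3.8 GB = 30400.0000 Mb
rate = 30400.0000 / 2550.0000 = 11.9216 Mbps

11.9216 Mbps


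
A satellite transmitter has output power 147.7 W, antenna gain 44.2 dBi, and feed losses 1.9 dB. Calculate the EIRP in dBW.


Pt = 147.7 W = 21.6938 dBW
EIRP = Pt_dBW + Gt - losses = 21.6938 + 44.2 - 1.9 = 63.9938 dBW

63.9938 dBW


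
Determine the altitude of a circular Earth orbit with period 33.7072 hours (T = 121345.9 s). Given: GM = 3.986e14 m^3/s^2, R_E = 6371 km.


T = 121345.9 s
r = (mu*T^2/(4*pi^2))^(1/3) = (3.986e14 * 121345.9^2 / (4*pi^2))^(1/3)
r = 5.2975605e+07 m = 52975.6048 km
alt = r - R_E = 52975.6048 - 6371 = 46604.6048 km

46604.6048 km


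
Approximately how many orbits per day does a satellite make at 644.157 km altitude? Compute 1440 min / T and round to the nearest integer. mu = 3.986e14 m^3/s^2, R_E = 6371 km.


r = 7.015157e+06 m
T = 2*pi*sqrt(r^3/mu) = 5847.4607 s = 97.4577 min
revs/day = 1440 / 97.4577 = 14.7756
Rounded: 15 revolutions per day

15 revolutions per day


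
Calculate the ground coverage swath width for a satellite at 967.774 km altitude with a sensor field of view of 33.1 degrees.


FOV = 33.1 deg = 0.577704 rad
swath = 2 * alt * tan(FOV/2) = 2 * 967.774 * tan(0.288852)
swath = 2 * 967.774 * 0.297163
swath = 575.1732 km

575.1732 km


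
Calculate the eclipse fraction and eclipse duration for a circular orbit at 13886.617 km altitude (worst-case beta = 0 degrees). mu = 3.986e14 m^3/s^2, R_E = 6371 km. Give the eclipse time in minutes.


r = 20257.6170 km
T = 478.2363 min
Eclipse fraction = arcsin(R_E/r)/pi = arcsin(6371.0000/20257.6170)/pi
= arcsin(0.314499)/pi = 0.1018365
Eclipse duration = 0.1018365 * 478.2363 = 48.7019 min

48.7019 minutes


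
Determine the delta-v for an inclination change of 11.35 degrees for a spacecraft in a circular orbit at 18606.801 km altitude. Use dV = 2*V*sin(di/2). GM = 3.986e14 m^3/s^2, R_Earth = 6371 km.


r = 24977.8010 km = 2.4977801e+07 m
V = sqrt(mu/r) = 3994.7679 m/s
di = 11.35 deg = 0.1980949 rad
dV = 2*V*sin(di/2) = 2*3994.7679*sin(0.09904744)
dV = 790.0498 m/s = 0.7900498 km/s

0.7900 km/s


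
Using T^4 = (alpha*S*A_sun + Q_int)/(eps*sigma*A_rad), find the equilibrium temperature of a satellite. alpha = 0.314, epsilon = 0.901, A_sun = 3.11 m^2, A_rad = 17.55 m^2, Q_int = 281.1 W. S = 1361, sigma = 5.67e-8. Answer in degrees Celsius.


Numerator = alpha*S*A_sun + Q_int = 0.314*1361*3.11 + 281.1 = 1610.1709 W
Denominator = eps*sigma*A_rad = 0.901*5.67e-8*17.55 = 8.9657158e-07 W/K^4
T^4 = 1.7959201e+09 K^4
T = 205.8599 K = -67.2901 C

-67.2901 degrees Celsius


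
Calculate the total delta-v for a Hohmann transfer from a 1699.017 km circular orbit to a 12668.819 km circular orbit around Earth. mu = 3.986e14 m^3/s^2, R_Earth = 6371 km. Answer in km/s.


r1 = 8070.0170 km = 8.070017e+06 m
r2 = 19039.8190 km = 1.9039819e+07 m
dv1 = sqrt(mu/r1)*(sqrt(2*r2/(r1+r2)) - 1) = 1301.4181 m/s
dv2 = sqrt(mu/r2)*(1 - sqrt(2*r1/(r1+r2))) = 1045.0690 m/s
total dv = |dv1| + |dv2| = 1301.4181 + 1045.0690 = 2346.4871 m/s = 2.3465 km/s

2.3465 km/s


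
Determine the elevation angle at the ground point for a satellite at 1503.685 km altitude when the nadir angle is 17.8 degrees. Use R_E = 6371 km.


r = R_E + alt = 7874.6850 km
Law of sines in the satellite / Earth-center / ground-point triangle:
  sin(nadir)/R_E = sin(90 + el)/r  =>  cos(el) = (r/R_E)*sin(nadir)
cos(el) = (7874.6850 / 6371.0000) * sin(17.8 deg) = 0.3778456
el = arccos(0.3778456) = 67.7997 deg
(Earth-central angle = 90 - nadir - el = 4.4003 deg)

67.7997 degrees


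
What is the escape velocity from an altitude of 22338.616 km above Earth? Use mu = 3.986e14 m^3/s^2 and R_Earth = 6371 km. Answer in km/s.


r = 6371.0 + 22338.616 = 28709.6160 km = 2.8709616e+07 m
v_esc = sqrt(2*mu/r) = sqrt(2*3.986e14 / 2.8709616e+07)
v_esc = 5269.5066 m/s = 5.2695 km/s

5.2695 km/s


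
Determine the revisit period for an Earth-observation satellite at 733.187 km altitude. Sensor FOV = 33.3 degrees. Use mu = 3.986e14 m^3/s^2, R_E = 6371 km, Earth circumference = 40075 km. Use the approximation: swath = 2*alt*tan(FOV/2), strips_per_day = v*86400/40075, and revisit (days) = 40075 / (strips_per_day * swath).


swath = 2*733.187*tan(0.2905973) = 438.5388 km
v = sqrt(mu/r) = 7490.5112 m/s = 7.4905 km/s
strips/day = v*86400/40075 = 7.4905*86400/40075 = 16.1492
coverage/day = strips * swath = 16.1492 * 438.5388 = 7082.0617 km
revisit = 40075 / 7082.0617 = 5.6587 days

5.6587 days


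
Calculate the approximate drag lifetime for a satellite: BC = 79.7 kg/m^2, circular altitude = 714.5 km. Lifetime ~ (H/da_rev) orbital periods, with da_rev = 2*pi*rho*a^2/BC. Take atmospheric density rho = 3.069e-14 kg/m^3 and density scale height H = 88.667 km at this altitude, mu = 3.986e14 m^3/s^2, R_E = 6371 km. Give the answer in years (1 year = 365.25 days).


a = R_E + alt = 7085.5000 km = 7.0855e+06 m
da_rev = 2*pi*rho*a^2/BC = 2*pi*3.069e-14*(7.0855e+06)^2/79.7 = 0.121467317 m per revolution
N = H/da_rev = 88667.0000 m / 0.121467317 m = 729965.9029 revolutions
P = 2*pi*sqrt(a^3/mu) = 5935.6321 s
lifetime = N*P = 729965.9029 * 5935.6321 = 4.332809e+09 s = 50148.2528 days
years = 50148.2528 / 365.25 = 137.2984 years

137.2984 years


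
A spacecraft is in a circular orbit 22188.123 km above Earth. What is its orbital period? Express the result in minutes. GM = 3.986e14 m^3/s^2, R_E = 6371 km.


r = 28559.1230 km = 2.8559123e+07 m
T = 2*pi*sqrt(r^3/mu) = 2*pi*sqrt(2.3293492e+22 / 3.986e14)
T = 48031.7623 s = 800.5294 min

800.5294 minutes


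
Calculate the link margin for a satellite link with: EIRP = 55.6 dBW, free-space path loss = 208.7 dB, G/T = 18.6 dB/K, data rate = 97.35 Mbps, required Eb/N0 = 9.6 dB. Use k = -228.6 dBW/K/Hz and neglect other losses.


C/N0 = EIRP - FSPL + G/T - k = 55.6 - 208.7 + 18.6 - (-228.6)
C/N0 = 94.1000 dB-Hz
R_b = 97.35 Mbps = 9.735e+07 bps -> 10*log10(R_b) = 79.8834 dB-Hz
Eb/N0 = C/N0 - 10*log10(R_b) = 94.1000 - 79.8834 = 14.2166 dB
Margin = Eb/N0 - Eb/N0_req = 14.2166 - 9.6 = 4.6166 dB (link closes)

4.6166 dB


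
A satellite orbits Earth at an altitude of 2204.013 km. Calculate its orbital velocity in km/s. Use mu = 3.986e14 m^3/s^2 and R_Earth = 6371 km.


r = R_E + alt = 6371.0 + 2204.013 = 8575.0130 km = 8.575013e+06 m
v = sqrt(mu/r) = sqrt(3.986e14 / 8.575013e+06) = 6817.9098 m/s = 6.8179 km/s

6.8179 km/s
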